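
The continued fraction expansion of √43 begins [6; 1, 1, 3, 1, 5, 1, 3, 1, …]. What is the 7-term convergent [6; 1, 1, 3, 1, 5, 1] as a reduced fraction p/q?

400/61

a_0 = 6: 6/1
a_1 = 1: 7/1
a_2 = 1: 13/2
a_3 = 3: 46/7
a_4 = 1: 59/9
a_5 = 5: 341/52
a_6 = 1: 400/61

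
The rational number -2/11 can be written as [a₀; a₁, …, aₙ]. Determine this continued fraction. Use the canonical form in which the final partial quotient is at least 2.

Apply division with remainder until the remainder is 0:
-2 = -1·11 + 9, so a_0 = -1
11 = 1·9 + 2, so a_1 = 1
9 = 4·2 + 1, so a_2 = 4
2 = 2·1 + 0, so a_3 = 2

[-1; 1, 4, 2]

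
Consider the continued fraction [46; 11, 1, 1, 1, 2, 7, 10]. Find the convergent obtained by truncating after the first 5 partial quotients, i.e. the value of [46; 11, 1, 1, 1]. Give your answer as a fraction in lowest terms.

Build up convergents one term at a time:
a_0 = 46: 46/1
a_1 = 11: 507/11
a_2 = 1: 553/12
a_3 = 1: 1060/23
a_4 = 1: 1613/35

1613/35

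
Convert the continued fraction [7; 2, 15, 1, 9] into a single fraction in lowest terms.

Collapse the nested fraction from the inside out:
Start with 9.
1 + 1/(9/1) = 1 + 1/9 = 10/9
15 + 1/(10/9) = 15 + 9/10 = 159/10
2 + 1/(159/10) = 2 + 10/159 = 328/159
7 + 1/(328/159) = 7 + 159/328 = 2455/328

2455/328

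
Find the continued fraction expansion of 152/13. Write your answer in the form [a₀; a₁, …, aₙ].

152 = 11·13 + 9, so a_0 = 11
13 = 1·9 + 4, so a_1 = 1
9 = 2·4 + 1, so a_2 = 2
4 = 4·1 + 0, so a_3 = 4

[11; 1, 2, 4]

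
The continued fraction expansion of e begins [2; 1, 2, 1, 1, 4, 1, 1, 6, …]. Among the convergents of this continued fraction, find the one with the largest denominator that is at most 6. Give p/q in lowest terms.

11/4

List convergents until the denominator exceeds the bound:
a_0 = 2: 2/1  (≤ bound)
a_1 = 1: 3/1  (≤ bound)
a_2 = 2: 8/3  (≤ bound)
a_3 = 1: 11/4  (≤ bound)
a_4 = 1: 19/7  (> 6, stop)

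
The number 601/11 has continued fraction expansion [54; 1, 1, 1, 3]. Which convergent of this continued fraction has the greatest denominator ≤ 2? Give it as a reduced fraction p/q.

109/2

List convergents until the denominator exceeds the bound:
a_0 = 54: 54/1  (≤ bound)
a_1 = 1: 55/1  (≤ bound)
a_2 = 1: 109/2  (≤ bound)
a_3 = 1: 164/3  (> 2, stop)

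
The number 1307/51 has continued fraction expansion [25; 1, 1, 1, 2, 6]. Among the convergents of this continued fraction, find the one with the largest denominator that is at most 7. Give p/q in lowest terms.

List convergents until the denominator exceeds the bound:
a_0 = 25: 25/1  (≤ bound)
a_1 = 1: 26/1  (≤ bound)
a_2 = 1: 51/2  (≤ bound)
a_3 = 1: 77/3  (≤ bound)
a_4 = 2: 205/8  (> 7, stop)

77/3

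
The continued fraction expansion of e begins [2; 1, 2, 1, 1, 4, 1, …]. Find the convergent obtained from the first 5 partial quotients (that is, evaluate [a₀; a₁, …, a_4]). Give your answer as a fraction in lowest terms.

19/7

a_0 = 2: 2/1
a_1 = 1: 3/1
a_2 = 2: 8/3
a_3 = 1: 11/4
a_4 = 1: 19/7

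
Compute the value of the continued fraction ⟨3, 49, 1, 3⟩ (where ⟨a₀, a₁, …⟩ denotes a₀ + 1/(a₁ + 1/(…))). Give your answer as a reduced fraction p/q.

a_0 = 3: 3/1
a_1 = 49: 148/49
a_2 = 1: 151/50
a_3 = 3: 601/199

601/199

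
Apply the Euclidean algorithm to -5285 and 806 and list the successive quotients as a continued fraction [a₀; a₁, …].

Run the Euclidean algorithm, recording each quotient:
⌊-5285/806⌋ = -7, remainder 357
⌊806/357⌋ = 2, remainder 92
⌊357/92⌋ = 3, remainder 81
⌊92/81⌋ = 1, remainder 11
⌊81/11⌋ = 7, remainder 4
⌊11/4⌋ = 2, remainder 3
⌊4/3⌋ = 1, remainder 1
⌊3/1⌋ = 3, remainder 0

[-7; 2, 3, 1, 7, 2, 1, 3]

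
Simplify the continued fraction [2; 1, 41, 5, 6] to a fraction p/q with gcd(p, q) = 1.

3893/1308

Collapse the nested fraction from the inside out:
Start with 6.
5 + 1/(6/1) = 5 + 1/6 = 31/6
41 + 1/(31/6) = 41 + 6/31 = 1277/31
1 + 1/(1277/31) = 1 + 31/1277 = 1308/1277
2 + 1/(1308/1277) = 2 + 1277/1308 = 3893/1308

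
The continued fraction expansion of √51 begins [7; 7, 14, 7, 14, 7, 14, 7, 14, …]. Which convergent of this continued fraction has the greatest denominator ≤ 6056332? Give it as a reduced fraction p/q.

List convergents until the denominator exceeds the bound:
a_0 = 7: 7/1  (≤ bound)
a_1 = 7: 50/7  (≤ bound)
a_2 = 14: 707/99  (≤ bound)
a_3 = 7: 4999/700  (≤ bound)
a_4 = 14: 70693/9899  (≤ bound)
a_5 = 7: 499850/69993  (≤ bound)
a_6 = 14: 7068593/989801  (≤ bound)
a_7 = 7: 49980001/6998600  (> 6056332, stop)

7068593/989801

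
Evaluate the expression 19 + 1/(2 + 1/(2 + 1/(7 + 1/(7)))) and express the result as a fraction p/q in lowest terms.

Work from the innermost term outward:
Start with 7.
7 + 1/(7/1) = 7 + 1/7 = 50/7
2 + 1/(50/7) = 2 + 7/50 = 107/50
2 + 1/(107/50) = 2 + 50/107 = 264/107
19 + 1/(264/107) = 19 + 107/264 = 5123/264

5123/264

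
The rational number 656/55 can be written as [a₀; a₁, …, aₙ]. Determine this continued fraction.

[11; 1, 12, 1, 3]

656 = 11·55 + 51, so a_0 = 11
55 = 1·51 + 4, so a_1 = 1
51 = 12·4 + 3, so a_2 = 12
4 = 1·3 + 1, so a_3 = 1
3 = 3·1 + 0, so a_4 = 3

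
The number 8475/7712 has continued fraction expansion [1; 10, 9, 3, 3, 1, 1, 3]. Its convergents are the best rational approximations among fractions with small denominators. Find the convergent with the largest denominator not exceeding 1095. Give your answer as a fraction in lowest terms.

1033/940

a_0 = 1: 1/1  (≤ bound)
a_1 = 10: 11/10  (≤ bound)
a_2 = 9: 100/91  (≤ bound)
a_3 = 3: 311/283  (≤ bound)
a_4 = 3: 1033/940  (≤ bound)
a_5 = 1: 1344/1223  (> 1095, stop)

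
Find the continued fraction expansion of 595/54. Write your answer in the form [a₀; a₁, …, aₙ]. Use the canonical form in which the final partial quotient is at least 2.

[11; 54]

595 ÷ 54 → quotient 11, remainder 1
54 ÷ 1 → quotient 54, remainder 0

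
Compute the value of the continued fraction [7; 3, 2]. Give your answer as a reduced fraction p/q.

51/7

a_0 = 7: 7/1
a_1 = 3: 22/3
a_2 = 2: 51/7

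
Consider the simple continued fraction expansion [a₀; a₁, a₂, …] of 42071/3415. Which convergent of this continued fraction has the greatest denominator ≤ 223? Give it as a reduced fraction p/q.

List convergents until the denominator exceeds the bound:
a_0 = 12: 12/1  (≤ bound)
a_1 = 3: 37/3  (≤ bound)
a_2 = 7: 271/22  (≤ bound)
a_3 = 1: 308/25  (≤ bound)
a_4 = 2: 887/72  (≤ bound)
a_5 = 6: 5630/457  (> 223, stop)

887/72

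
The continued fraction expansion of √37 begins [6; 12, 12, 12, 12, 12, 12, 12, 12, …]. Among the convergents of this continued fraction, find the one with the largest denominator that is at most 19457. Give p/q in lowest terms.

10657/1752

List convergents until the denominator exceeds the bound:
a_0 = 6: 6/1  (≤ bound)
a_1 = 12: 73/12  (≤ bound)
a_2 = 12: 882/145  (≤ bound)
a_3 = 12: 10657/1752  (≤ bound)
a_4 = 12: 128766/21169  (> 19457, stop)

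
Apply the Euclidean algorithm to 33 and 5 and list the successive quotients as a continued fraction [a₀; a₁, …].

[6; 1, 1, 2]

33 = 6·5 + 3, so a_0 = 6
5 = 1·3 + 2, so a_1 = 1
3 = 1·2 + 1, so a_2 = 1
2 = 2·1 + 0, so a_3 = 2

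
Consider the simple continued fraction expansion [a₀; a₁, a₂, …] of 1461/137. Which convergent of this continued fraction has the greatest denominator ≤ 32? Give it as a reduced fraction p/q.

32/3

List convergents until the denominator exceeds the bound:
a_0 = 10: 10/1  (≤ bound)
a_1 = 1: 11/1  (≤ bound)
a_2 = 1: 21/2  (≤ bound)
a_3 = 1: 32/3  (≤ bound)
a_4 = 45: 1461/137  (> 32, stop)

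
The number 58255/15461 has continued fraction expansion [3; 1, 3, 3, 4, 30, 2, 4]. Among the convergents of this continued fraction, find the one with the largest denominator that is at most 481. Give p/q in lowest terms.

211/56

a_0 = 3: 3/1  (≤ bound)
a_1 = 1: 4/1  (≤ bound)
a_2 = 3: 15/4  (≤ bound)
a_3 = 3: 49/13  (≤ bound)
a_4 = 4: 211/56  (≤ bound)
a_5 = 30: 6379/1693  (> 481, stop)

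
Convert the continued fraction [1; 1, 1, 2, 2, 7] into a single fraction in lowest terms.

Start with 7.
2 + 1/(7/1) = 2 + 1/7 = 15/7
2 + 1/(15/7) = 2 + 7/15 = 37/15
1 + 1/(37/15) = 1 + 15/37 = 52/37
1 + 1/(52/37) = 1 + 37/52 = 89/52
1 + 1/(89/52) = 1 + 52/89 = 141/89

141/89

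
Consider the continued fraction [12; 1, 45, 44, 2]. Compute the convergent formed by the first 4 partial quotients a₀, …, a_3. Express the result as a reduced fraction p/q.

26281/2025

Starting at the tail and folding back:
Start with 44.
45 + 1/(44/1) = 45 + 1/44 = 1981/44
1 + 1/(1981/44) = 1 + 44/1981 = 2025/1981
12 + 1/(2025/1981) = 12 + 1981/2025 = 26281/2025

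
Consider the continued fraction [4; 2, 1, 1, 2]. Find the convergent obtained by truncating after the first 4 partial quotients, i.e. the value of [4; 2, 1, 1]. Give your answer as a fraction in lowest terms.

a_0 = 4: 4/1
a_1 = 2: 9/2
a_2 = 1: 13/3
a_3 = 1: 22/5

22/5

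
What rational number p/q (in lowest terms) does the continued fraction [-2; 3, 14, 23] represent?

-1661/992

Start with 23.
14 + 1/(23/1) = 14 + 1/23 = 323/23
3 + 1/(323/23) = 3 + 23/323 = 992/323
-2 + 1/(992/323) = -2 + 323/992 = -1661/992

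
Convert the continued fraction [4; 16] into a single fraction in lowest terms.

65/16

a_0 = 4: 4/1
a_1 = 16: 65/16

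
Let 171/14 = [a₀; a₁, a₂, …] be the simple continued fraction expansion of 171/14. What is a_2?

Repeatedly divide and take the remainder:
171 = 12·14 + 3, so a_0 = 12
14 = 4·3 + 2, so a_1 = 4
3 = 1·2 + 1, so a_2 = 1

1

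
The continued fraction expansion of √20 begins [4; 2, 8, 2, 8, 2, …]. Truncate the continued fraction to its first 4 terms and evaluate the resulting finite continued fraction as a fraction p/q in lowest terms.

161/36

Use the convergent recurrence hₖ = aₖ·hₖ₋₁ + hₖ₋₂ (and likewise for the denominators kₖ):
a_0 = 4: 4/1
a_1 = 2: 9/2
a_2 = 8: 76/17
a_3 = 2: 161/36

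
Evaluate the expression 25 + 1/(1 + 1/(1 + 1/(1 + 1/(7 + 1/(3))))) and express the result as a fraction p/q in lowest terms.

Start with 3.
7 + 1/(3/1) = 7 + 1/3 = 22/3
1 + 1/(22/3) = 1 + 3/22 = 25/22
1 + 1/(25/22) = 1 + 22/25 = 47/25
1 + 1/(47/25) = 1 + 25/47 = 72/47
25 + 1/(72/47) = 25 + 47/72 = 1847/72

1847/72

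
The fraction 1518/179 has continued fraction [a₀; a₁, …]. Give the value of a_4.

Run the Euclidean algorithm, recording each quotient:
1518 = 8·179 + 86, so a_0 = 8
179 = 2·86 + 7, so a_1 = 2
86 = 12·7 + 2, so a_2 = 12
7 = 3·2 + 1, so a_3 = 3
2 = 2·1 + 0, so a_4 = 2

2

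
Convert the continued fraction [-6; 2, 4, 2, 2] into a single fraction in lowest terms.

Start with 2.
2 + 1/(2/1) = 2 + 1/2 = 5/2
4 + 1/(5/2) = 4 + 2/5 = 22/5
2 + 1/(22/5) = 2 + 5/22 = 49/22
-6 + 1/(49/22) = -6 + 22/49 = -272/49

-272/49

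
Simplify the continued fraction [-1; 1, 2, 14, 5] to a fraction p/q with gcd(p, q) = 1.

a_0 = -1: -1/1
a_1 = 1: 0/1
a_2 = 2: -1/3
a_3 = 14: -14/43
a_4 = 5: -71/218

-71/218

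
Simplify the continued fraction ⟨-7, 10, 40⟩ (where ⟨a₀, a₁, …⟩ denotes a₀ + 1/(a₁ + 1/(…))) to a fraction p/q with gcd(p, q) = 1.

-2767/401

Work from the innermost term outward:
Start with 40.
10 + 1/(40/1) = 10 + 1/40 = 401/40
-7 + 1/(401/40) = -7 + 40/401 = -2767/401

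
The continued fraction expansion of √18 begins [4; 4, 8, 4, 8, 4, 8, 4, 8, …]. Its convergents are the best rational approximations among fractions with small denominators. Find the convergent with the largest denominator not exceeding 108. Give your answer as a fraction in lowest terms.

a_0 = 4: 4/1  (≤ bound)
a_1 = 4: 17/4  (≤ bound)
a_2 = 8: 140/33  (≤ bound)
a_3 = 4: 577/136  (> 108, stop)

140/33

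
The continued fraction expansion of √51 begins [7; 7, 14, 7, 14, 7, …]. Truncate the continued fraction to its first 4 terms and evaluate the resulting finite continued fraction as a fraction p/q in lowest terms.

Compute successive convergents:
a_0 = 7: 7/1
a_1 = 7: 50/7
a_2 = 14: 707/99
a_3 = 7: 4999/700

4999/700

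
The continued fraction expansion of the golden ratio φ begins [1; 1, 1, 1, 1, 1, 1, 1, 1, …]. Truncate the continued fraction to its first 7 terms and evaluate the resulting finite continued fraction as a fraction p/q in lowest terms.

Build up convergents one term at a time:
a_0 = 1: 1/1
a_1 = 1: 2/1
a_2 = 1: 3/2
a_3 = 1: 5/3
a_4 = 1: 8/5
a_5 = 1: 13/8
a_6 = 1: 21/13

21/13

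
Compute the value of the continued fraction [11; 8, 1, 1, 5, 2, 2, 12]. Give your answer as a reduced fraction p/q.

Start with 12.
2 + 1/(12/1) = 2 + 1/12 = 25/12
2 + 1/(25/12) = 2 + 12/25 = 62/25
5 + 1/(62/25) = 5 + 25/62 = 335/62
1 + 1/(335/62) = 1 + 62/335 = 397/335
1 + 1/(397/335) = 1 + 335/397 = 732/397
8 + 1/(732/397) = 8 + 397/732 = 6253/732
11 + 1/(6253/732) = 11 + 732/6253 = 69515/6253

69515/6253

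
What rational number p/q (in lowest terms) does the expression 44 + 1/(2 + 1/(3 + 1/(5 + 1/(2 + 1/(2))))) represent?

Collapse the nested fraction from the inside out:
Start with 2.
2 + 1/(2/1) = 2 + 1/2 = 5/2
5 + 1/(5/2) = 5 + 2/5 = 27/5
3 + 1/(27/5) = 3 + 5/27 = 86/27
2 + 1/(86/27) = 2 + 27/86 = 199/86
44 + 1/(199/86) = 44 + 86/199 = 8842/199

8842/199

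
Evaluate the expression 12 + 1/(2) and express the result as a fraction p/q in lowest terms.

25/2

Start with 2.
12 + 1/(2/1) = 12 + 1/2 = 25/2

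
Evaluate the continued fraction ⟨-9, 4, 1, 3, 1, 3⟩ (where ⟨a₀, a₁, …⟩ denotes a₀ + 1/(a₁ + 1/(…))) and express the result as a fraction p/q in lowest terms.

-800/91

Work from the innermost term outward:
Start with 3.
1 + 1/(3/1) = 1 + 1/3 = 4/3
3 + 1/(4/3) = 3 + 3/4 = 15/4
1 + 1/(15/4) = 1 + 4/15 = 19/15
4 + 1/(19/15) = 4 + 15/19 = 91/19
-9 + 1/(91/19) = -9 + 19/91 = -800/91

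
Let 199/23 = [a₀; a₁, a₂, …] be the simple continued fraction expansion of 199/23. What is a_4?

7

⌊199/23⌋ = 8, remainder 15
⌊23/15⌋ = 1, remainder 8
⌊15/8⌋ = 1, remainder 7
⌊8/7⌋ = 1, remainder 1
⌊7/1⌋ = 7, remainder 0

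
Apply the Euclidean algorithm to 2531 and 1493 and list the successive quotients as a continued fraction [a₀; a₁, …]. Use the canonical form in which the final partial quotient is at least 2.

2531 ÷ 1493 → quotient 1, remainder 1038
1493 ÷ 1038 → quotient 1, remainder 455
1038 ÷ 455 → quotient 2, remainder 128
455 ÷ 128 → quotient 3, remainder 71
128 ÷ 71 → quotient 1, remainder 57
71 ÷ 57 → quotient 1, remainder 14
57 ÷ 14 → quotient 4, remainder 1
14 ÷ 1 → quotient 14, remainder 0

[1; 1, 2, 3, 1, 1, 4, 14]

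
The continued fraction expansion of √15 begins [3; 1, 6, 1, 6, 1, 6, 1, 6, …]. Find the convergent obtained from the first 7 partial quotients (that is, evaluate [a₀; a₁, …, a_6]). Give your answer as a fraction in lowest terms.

1677/433

Collapse the nested fraction from the inside out:
Start with 6.
1 + 1/(6/1) = 1 + 1/6 = 7/6
6 + 1/(7/6) = 6 + 6/7 = 48/7
1 + 1/(48/7) = 1 + 7/48 = 55/48
6 + 1/(55/48) = 6 + 48/55 = 378/55
1 + 1/(378/55) = 1 + 55/378 = 433/378
3 + 1/(433/378) = 3 + 378/433 = 1677/433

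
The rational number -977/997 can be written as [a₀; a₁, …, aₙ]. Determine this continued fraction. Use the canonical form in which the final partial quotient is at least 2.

-977 ÷ 997 → quotient -1, remainder 20
997 ÷ 20 → quotient 49, remainder 17
20 ÷ 17 → quotient 1, remainder 3
17 ÷ 3 → quotient 5, remainder 2
3 ÷ 2 → quotient 1, remainder 1
2 ÷ 1 → quotient 2, remainder 0

[-1; 49, 1, 5, 1, 2]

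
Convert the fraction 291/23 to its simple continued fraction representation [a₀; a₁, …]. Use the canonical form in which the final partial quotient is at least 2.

⌊291/23⌋ = 12, remainder 15
⌊23/15⌋ = 1, remainder 8
⌊15/8⌋ = 1, remainder 7
⌊8/7⌋ = 1, remainder 1
⌊7/1⌋ = 7, remainder 0

[12; 1, 1, 1, 7]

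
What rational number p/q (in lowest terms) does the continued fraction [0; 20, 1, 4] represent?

a_0 = 0: 0/1
a_1 = 20: 1/20
a_2 = 1: 1/21
a_3 = 4: 5/104

5/104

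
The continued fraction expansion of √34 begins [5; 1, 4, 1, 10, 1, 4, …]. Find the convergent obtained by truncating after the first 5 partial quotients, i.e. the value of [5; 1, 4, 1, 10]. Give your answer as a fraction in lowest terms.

Compute successive convergents:
a_0 = 5: 5/1
a_1 = 1: 6/1
a_2 = 4: 29/5
a_3 = 1: 35/6
a_4 = 10: 379/65

379/65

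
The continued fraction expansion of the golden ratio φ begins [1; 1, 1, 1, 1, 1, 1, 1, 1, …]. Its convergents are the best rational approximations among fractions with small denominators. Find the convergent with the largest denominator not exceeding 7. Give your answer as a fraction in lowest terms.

a_0 = 1: 1/1  (≤ bound)
a_1 = 1: 2/1  (≤ bound)
a_2 = 1: 3/2  (≤ bound)
a_3 = 1: 5/3  (≤ bound)
a_4 = 1: 8/5  (≤ bound)
a_5 = 1: 13/8  (> 7, stop)

8/5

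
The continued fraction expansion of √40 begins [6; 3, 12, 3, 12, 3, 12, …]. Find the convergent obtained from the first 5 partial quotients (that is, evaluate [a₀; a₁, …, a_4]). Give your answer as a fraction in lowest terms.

8886/1405

Start with 12.
3 + 1/(12/1) = 3 + 1/12 = 37/12
12 + 1/(37/12) = 12 + 12/37 = 456/37
3 + 1/(456/37) = 3 + 37/456 = 1405/456
6 + 1/(1405/456) = 6 + 456/1405 = 8886/1405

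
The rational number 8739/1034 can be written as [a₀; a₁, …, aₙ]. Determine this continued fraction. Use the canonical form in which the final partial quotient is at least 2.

[8; 2, 4, 1, 2, 33]

8739 ÷ 1034 → quotient 8, remainder 467
1034 ÷ 467 → quotient 2, remainder 100
467 ÷ 100 → quotient 4, remainder 67
100 ÷ 67 → quotient 1, remainder 33
67 ÷ 33 → quotient 2, remainder 1
33 ÷ 1 → quotient 33, remainder 0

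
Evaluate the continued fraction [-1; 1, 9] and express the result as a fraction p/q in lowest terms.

Use the convergent recurrence hₖ = aₖ·hₖ₋₁ + hₖ₋₂ (and likewise for the denominators kₖ):
a_0 = -1: -1/1
a_1 = 1: 0/1
a_2 = 9: -1/10

-1/10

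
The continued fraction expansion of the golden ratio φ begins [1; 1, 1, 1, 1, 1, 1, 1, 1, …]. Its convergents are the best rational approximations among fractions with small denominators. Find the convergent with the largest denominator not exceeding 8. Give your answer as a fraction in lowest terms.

List convergents until the denominator exceeds the bound:
a_0 = 1: 1/1  (≤ bound)
a_1 = 1: 2/1  (≤ bound)
a_2 = 1: 3/2  (≤ bound)
a_3 = 1: 5/3  (≤ bound)
a_4 = 1: 8/5  (≤ bound)
a_5 = 1: 13/8  (≤ bound)
a_6 = 1: 21/13  (> 8, stop)

13/8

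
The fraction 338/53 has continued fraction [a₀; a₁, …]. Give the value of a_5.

⌊338/53⌋ = 6, remainder 20
⌊53/20⌋ = 2, remainder 13
⌊20/13⌋ = 1, remainder 7
⌊13/7⌋ = 1, remainder 6
⌊7/6⌋ = 1, remainder 1
⌊6/1⌋ = 6, remainder 0

6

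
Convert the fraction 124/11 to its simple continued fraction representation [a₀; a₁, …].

[11; 3, 1, 2]

124 ÷ 11 → quotient 11, remainder 3
11 ÷ 3 → quotient 3, remainder 2
3 ÷ 2 → quotient 1, remainder 1
2 ÷ 1 → quotient 2, remainder 0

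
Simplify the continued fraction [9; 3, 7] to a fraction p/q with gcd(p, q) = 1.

Start with 7.
3 + 1/(7/1) = 3 + 1/7 = 22/7
9 + 1/(22/7) = 9 + 7/22 = 205/22

205/22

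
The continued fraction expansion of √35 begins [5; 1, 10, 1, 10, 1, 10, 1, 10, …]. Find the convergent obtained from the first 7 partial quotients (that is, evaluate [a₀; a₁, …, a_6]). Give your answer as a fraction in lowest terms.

9235/1561

Start with 10.
1 + 1/(10/1) = 1 + 1/10 = 11/10
10 + 1/(11/10) = 10 + 10/11 = 120/11
1 + 1/(120/11) = 1 + 11/120 = 131/120
10 + 1/(131/120) = 10 + 120/131 = 1430/131
1 + 1/(1430/131) = 1 + 131/1430 = 1561/1430
5 + 1/(1561/1430) = 5 + 1430/1561 = 9235/1561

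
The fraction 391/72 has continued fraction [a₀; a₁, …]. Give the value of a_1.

Run the Euclidean algorithm, recording each quotient:
391 ÷ 72 → quotient 5, remainder 31
72 ÷ 31 → quotient 2, remainder 10

2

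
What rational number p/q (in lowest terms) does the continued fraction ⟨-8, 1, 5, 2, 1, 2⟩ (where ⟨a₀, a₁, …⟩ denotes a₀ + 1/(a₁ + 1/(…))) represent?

-365/51

a_0 = -8: -8/1
a_1 = 1: -7/1
a_2 = 5: -43/6
a_3 = 2: -93/13
a_4 = 1: -136/19
a_5 = 2: -365/51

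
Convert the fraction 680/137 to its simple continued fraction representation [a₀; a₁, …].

Run the Euclidean algorithm, recording each quotient:
680 = 4·137 + 132, so a_0 = 4
137 = 1·132 + 5, so a_1 = 1
132 = 26·5 + 2, so a_2 = 26
5 = 2·2 + 1, so a_3 = 2
2 = 2·1 + 0, so a_4 = 2

[4; 1, 26, 2, 2]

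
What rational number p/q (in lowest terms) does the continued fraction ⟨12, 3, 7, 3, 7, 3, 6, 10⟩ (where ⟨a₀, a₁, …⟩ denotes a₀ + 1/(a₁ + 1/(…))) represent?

1252503/101674

a_0 = 12: 12/1
a_1 = 3: 37/3
a_2 = 7: 271/22
a_3 = 3: 850/69
a_4 = 7: 6221/505
a_5 = 3: 19513/1584
a_6 = 6: 123299/10009
a_7 = 10: 1252503/101674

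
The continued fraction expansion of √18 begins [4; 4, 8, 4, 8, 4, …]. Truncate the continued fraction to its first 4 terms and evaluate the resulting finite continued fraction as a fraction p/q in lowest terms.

577/136

Work from the innermost term outward:
Start with 4.
8 + 1/(4/1) = 8 + 1/4 = 33/4
4 + 1/(33/4) = 4 + 4/33 = 136/33
4 + 1/(136/33) = 4 + 33/136 = 577/136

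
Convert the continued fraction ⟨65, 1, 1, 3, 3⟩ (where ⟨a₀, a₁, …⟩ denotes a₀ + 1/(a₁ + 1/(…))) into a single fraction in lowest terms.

Build up convergents one term at a time:
a_0 = 65: 65/1
a_1 = 1: 66/1
a_2 = 1: 131/2
a_3 = 3: 459/7
a_4 = 3: 1508/23

1508/23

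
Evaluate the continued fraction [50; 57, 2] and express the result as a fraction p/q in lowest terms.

a_0 = 50: 50/1
a_1 = 57: 2851/57
a_2 = 2: 5752/115

5752/115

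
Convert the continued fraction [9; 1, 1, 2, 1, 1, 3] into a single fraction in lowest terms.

Collapse the nested fraction from the inside out:
Start with 3.
1 + 1/(3/1) = 1 + 1/3 = 4/3
1 + 1/(4/3) = 1 + 3/4 = 7/4
2 + 1/(7/4) = 2 + 4/7 = 18/7
1 + 1/(18/7) = 1 + 7/18 = 25/18
1 + 1/(25/18) = 1 + 18/25 = 43/25
9 + 1/(43/25) = 9 + 25/43 = 412/43

412/43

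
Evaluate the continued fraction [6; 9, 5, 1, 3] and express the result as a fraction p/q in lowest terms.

Starting at the tail and folding back:
Start with 3.
1 + 1/(3/1) = 1 + 1/3 = 4/3
5 + 1/(4/3) = 5 + 3/4 = 23/4
9 + 1/(23/4) = 9 + 4/23 = 211/23
6 + 1/(211/23) = 6 + 23/211 = 1289/211

1289/211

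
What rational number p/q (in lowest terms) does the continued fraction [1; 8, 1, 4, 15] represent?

745/669

Compute successive convergents:
a_0 = 1: 1/1
a_1 = 8: 9/8
a_2 = 1: 10/9
a_3 = 4: 49/44
a_4 = 15: 745/669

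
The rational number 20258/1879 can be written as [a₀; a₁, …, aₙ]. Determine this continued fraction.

Apply division with remainder until the remainder is 0:
⌊20258/1879⌋ = 10, remainder 1468
⌊1879/1468⌋ = 1, remainder 411
⌊1468/411⌋ = 3, remainder 235
⌊411/235⌋ = 1, remainder 176
⌊235/176⌋ = 1, remainder 59
⌊176/59⌋ = 2, remainder 58
⌊59/58⌋ = 1, remainder 1
⌊58/1⌋ = 58, remainder 0

[10; 1, 3, 1, 1, 2, 1, 58]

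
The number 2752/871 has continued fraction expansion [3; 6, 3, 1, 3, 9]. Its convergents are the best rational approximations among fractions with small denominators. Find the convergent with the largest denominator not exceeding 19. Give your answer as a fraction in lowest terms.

List convergents until the denominator exceeds the bound:
a_0 = 3: 3/1  (≤ bound)
a_1 = 6: 19/6  (≤ bound)
a_2 = 3: 60/19  (≤ bound)
a_3 = 1: 79/25  (> 19, stop)

60/19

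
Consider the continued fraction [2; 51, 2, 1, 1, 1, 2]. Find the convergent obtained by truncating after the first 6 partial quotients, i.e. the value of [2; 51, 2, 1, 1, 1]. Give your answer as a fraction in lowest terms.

a_0 = 2: 2/1
a_1 = 51: 103/51
a_2 = 2: 208/103
a_3 = 1: 311/154
a_4 = 1: 519/257
a_5 = 1: 830/411

830/411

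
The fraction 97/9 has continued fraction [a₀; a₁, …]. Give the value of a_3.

⌊97/9⌋ = 10, remainder 7
⌊9/7⌋ = 1, remainder 2
⌊7/2⌋ = 3, remainder 1
⌊2/1⌋ = 2, remainder 0

2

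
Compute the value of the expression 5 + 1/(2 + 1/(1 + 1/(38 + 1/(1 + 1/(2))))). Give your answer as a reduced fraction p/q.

Use the convergent recurrence hₖ = aₖ·hₖ₋₁ + hₖ₋₂ (and likewise for the denominators kₖ):
a_0 = 5: 5/1
a_1 = 2: 11/2
a_2 = 1: 16/3
a_3 = 38: 619/116
a_4 = 1: 635/119
a_5 = 2: 1889/354

1889/354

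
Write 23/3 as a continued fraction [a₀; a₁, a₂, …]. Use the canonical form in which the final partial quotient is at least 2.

⌊23/3⌋ = 7, remainder 2
⌊3/2⌋ = 1, remainder 1
⌊2/1⌋ = 2, remainder 0

[7; 1, 2]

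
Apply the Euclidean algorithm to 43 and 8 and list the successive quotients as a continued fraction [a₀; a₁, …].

43 = 5·8 + 3, so a_0 = 5
8 = 2·3 + 2, so a_1 = 2
3 = 1·2 + 1, so a_2 = 1
2 = 2·1 + 0, so a_3 = 2

[5; 2, 1, 2]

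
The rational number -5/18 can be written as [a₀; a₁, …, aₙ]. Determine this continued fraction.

[-1; 1, 2, 1, 1, 2]

⌊-5/18⌋ = -1, remainder 13
⌊18/13⌋ = 1, remainder 5
⌊13/5⌋ = 2, remainder 3
⌊5/3⌋ = 1, remainder 2
⌊3/2⌋ = 1, remainder 1
⌊2/1⌋ = 2, remainder 0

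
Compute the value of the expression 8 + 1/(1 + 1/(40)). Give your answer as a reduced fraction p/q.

368/41

Use the convergent recurrence hₖ = aₖ·hₖ₋₁ + hₖ₋₂ (and likewise for the denominators kₖ):
a_0 = 8: 8/1
a_1 = 1: 9/1
a_2 = 40: 368/41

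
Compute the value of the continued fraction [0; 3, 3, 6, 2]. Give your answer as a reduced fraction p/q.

41/136

a_0 = 0: 0/1
a_1 = 3: 1/3
a_2 = 3: 3/10
a_3 = 6: 19/63
a_4 = 2: 41/136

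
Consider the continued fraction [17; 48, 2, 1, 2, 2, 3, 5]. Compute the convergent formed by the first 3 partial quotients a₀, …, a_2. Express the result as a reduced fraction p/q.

1651/97

Compute successive convergents:
a_0 = 17: 17/1
a_1 = 48: 817/48
a_2 = 2: 1651/97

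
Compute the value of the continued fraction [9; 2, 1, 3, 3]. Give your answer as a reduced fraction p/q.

337/36

a_0 = 9: 9/1
a_1 = 2: 19/2
a_2 = 1: 28/3
a_3 = 3: 103/11
a_4 = 3: 337/36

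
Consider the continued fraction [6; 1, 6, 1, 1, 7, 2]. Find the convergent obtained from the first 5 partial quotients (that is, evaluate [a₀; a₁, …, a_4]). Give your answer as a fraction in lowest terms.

103/15

Start with 1.
1 + 1/(1/1) = 1 + 1/1 = 2/1
6 + 1/(2/1) = 6 + 1/2 = 13/2
1 + 1/(13/2) = 1 + 2/13 = 15/13
6 + 1/(15/13) = 6 + 13/15 = 103/15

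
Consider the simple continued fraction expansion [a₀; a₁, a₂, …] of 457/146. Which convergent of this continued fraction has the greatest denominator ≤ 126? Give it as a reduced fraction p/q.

72/23

a_0 = 3: 3/1  (≤ bound)
a_1 = 7: 22/7  (≤ bound)
a_2 = 1: 25/8  (≤ bound)
a_3 = 2: 72/23  (≤ bound)
a_4 = 6: 457/146  (> 126, stop)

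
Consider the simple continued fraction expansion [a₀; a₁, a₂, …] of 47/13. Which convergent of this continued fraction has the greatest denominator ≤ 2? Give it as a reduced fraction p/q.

7/2

a_0 = 3: 3/1  (≤ bound)
a_1 = 1: 4/1  (≤ bound)
a_2 = 1: 7/2  (≤ bound)
a_3 = 1: 11/3  (> 2, stop)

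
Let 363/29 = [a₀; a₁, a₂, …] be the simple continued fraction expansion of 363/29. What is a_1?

1

Repeatedly divide and take the remainder:
363 = 12·29 + 15, so a_0 = 12
29 = 1·15 + 14, so a_1 = 1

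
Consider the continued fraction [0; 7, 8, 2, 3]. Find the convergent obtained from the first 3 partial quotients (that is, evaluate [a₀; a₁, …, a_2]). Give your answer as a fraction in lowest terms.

Compute successive convergents:
a_0 = 0: 0/1
a_1 = 7: 1/7
a_2 = 8: 8/57

8/57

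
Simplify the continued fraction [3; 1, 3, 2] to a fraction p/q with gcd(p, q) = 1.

a_0 = 3: 3/1
a_1 = 1: 4/1
a_2 = 3: 15/4
a_3 = 2: 34/9

34/9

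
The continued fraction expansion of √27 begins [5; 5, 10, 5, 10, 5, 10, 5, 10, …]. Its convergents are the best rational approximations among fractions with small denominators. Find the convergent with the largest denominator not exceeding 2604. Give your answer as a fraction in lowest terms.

1351/260

a_0 = 5: 5/1  (≤ bound)
a_1 = 5: 26/5  (≤ bound)
a_2 = 10: 265/51  (≤ bound)
a_3 = 5: 1351/260  (≤ bound)
a_4 = 10: 13775/2651  (> 2604, stop)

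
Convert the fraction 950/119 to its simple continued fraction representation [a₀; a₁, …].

[7; 1, 58, 2]

Run the Euclidean algorithm, recording each quotient:
950 ÷ 119 → quotient 7, remainder 117
119 ÷ 117 → quotient 1, remainder 2
117 ÷ 2 → quotient 58, remainder 1
2 ÷ 1 → quotient 2, remainder 0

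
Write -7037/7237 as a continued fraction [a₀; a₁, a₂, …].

[-1; 36, 5, 2, 2, 7]

-7037 ÷ 7237 → quotient -1, remainder 200
7237 ÷ 200 → quotient 36, remainder 37
200 ÷ 37 → quotient 5, remainder 15
37 ÷ 15 → quotient 2, remainder 7
15 ÷ 7 → quotient 2, remainder 1
7 ÷ 1 → quotient 7, remainder 0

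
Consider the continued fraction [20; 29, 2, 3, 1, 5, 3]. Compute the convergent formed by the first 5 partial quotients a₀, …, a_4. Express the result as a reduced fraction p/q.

a_0 = 20: 20/1
a_1 = 29: 581/29
a_2 = 2: 1182/59
a_3 = 3: 4127/206
a_4 = 1: 5309/265

5309/265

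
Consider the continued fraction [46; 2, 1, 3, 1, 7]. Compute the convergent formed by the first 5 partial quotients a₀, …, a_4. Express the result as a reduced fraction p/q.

Compute successive convergents:
a_0 = 46: 46/1
a_1 = 2: 93/2
a_2 = 1: 139/3
a_3 = 3: 510/11
a_4 = 1: 649/14

649/14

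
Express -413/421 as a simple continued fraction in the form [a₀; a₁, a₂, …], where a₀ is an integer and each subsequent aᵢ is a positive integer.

⌊-413/421⌋ = -1, remainder 8
⌊421/8⌋ = 52, remainder 5
⌊8/5⌋ = 1, remainder 3
⌊5/3⌋ = 1, remainder 2
⌊3/2⌋ = 1, remainder 1
⌊2/1⌋ = 2, remainder 0

[-1; 52, 1, 1, 1, 2]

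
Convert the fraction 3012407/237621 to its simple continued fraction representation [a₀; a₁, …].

[12; 1, 2, 10, 17, 2, 15, 14]

3012407 ÷ 237621 → quotient 12, remainder 160955
237621 ÷ 160955 → quotient 1, remainder 76666
160955 ÷ 76666 → quotient 2, remainder 7623
76666 ÷ 7623 → quotient 10, remainder 436
7623 ÷ 436 → quotient 17, remainder 211
436 ÷ 211 → quotient 2, remainder 14
211 ÷ 14 → quotient 15, remainder 1
14 ÷ 1 → quotient 14, remainder 0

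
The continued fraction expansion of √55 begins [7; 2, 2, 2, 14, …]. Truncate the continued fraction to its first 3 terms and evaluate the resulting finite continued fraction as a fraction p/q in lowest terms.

37/5

Start with 2.
2 + 1/(2/1) = 2 + 1/2 = 5/2
7 + 1/(5/2) = 7 + 2/5 = 37/5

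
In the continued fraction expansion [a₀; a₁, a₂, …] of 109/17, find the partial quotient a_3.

109 = 6·17 + 7, so a_0 = 6
17 = 2·7 + 3, so a_1 = 2
7 = 2·3 + 1, so a_2 = 2
3 = 3·1 + 0, so a_3 = 3

3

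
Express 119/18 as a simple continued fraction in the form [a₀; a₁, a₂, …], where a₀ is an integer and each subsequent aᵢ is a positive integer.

[6; 1, 1, 1, 1, 3]

⌊119/18⌋ = 6, remainder 11
⌊18/11⌋ = 1, remainder 7
⌊11/7⌋ = 1, remainder 4
⌊7/4⌋ = 1, remainder 3
⌊4/3⌋ = 1, remainder 1
⌊3/1⌋ = 3, remainder 0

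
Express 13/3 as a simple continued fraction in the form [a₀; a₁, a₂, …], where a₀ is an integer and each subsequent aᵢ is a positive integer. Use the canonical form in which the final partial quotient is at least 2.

13 = 4·3 + 1, so a_0 = 4
3 = 3·1 + 0, so a_1 = 3

[4; 3]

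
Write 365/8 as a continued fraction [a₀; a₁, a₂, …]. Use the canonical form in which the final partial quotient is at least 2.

[45; 1, 1, 1, 2]

Run the Euclidean algorithm, recording each quotient:
365 ÷ 8 → quotient 45, remainder 5
8 ÷ 5 → quotient 1, remainder 3
5 ÷ 3 → quotient 1, remainder 2
3 ÷ 2 → quotient 1, remainder 1
2 ÷ 1 → quotient 2, remainder 0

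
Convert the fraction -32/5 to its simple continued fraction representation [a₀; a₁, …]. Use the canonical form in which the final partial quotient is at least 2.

Repeatedly divide and take the remainder:
-32 = -7·5 + 3, so a_0 = -7
5 = 1·3 + 2, so a_1 = 1
3 = 1·2 + 1, so a_2 = 1
2 = 2·1 + 0, so a_3 = 2

[-7; 1, 1, 2]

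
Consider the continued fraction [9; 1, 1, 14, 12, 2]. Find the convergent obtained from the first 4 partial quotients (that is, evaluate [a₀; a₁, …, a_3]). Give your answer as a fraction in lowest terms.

276/29

Starting at the tail and folding back:
Start with 14.
1 + 1/(14/1) = 1 + 1/14 = 15/14
1 + 1/(15/14) = 1 + 14/15 = 29/15
9 + 1/(29/15) = 9 + 15/29 = 276/29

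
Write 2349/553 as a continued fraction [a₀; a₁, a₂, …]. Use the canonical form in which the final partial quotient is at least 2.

⌊2349/553⌋ = 4, remainder 137
⌊553/137⌋ = 4, remainder 5
⌊137/5⌋ = 27, remainder 2
⌊5/2⌋ = 2, remainder 1
⌊2/1⌋ = 2, remainder 0

[4; 4, 27, 2, 2]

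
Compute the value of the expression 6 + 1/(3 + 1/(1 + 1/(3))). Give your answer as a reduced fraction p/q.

Start with 3.
1 + 1/(3/1) = 1 + 1/3 = 4/3
3 + 1/(4/3) = 3 + 3/4 = 15/4
6 + 1/(15/4) = 6 + 4/15 = 94/15

94/15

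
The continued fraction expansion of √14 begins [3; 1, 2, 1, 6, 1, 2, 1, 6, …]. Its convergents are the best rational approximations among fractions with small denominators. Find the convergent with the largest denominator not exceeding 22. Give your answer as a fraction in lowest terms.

15/4

a_0 = 3: 3/1  (≤ bound)
a_1 = 1: 4/1  (≤ bound)
a_2 = 2: 11/3  (≤ bound)
a_3 = 1: 15/4  (≤ bound)
a_4 = 6: 101/27  (> 22, stop)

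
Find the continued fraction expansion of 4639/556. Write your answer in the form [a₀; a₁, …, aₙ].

[8; 2, 1, 10, 4, 4]

4639 ÷ 556 → quotient 8, remainder 191
556 ÷ 191 → quotient 2, remainder 174
191 ÷ 174 → quotient 1, remainder 17
174 ÷ 17 → quotient 10, remainder 4
17 ÷ 4 → quotient 4, remainder 1
4 ÷ 1 → quotient 4, remainder 0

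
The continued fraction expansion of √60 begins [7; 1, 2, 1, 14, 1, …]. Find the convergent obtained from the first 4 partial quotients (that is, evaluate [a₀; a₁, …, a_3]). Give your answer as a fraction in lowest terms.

31/4

Starting at the tail and folding back:
Start with 1.
2 + 1/(1/1) = 2 + 1/1 = 3/1
1 + 1/(3/1) = 1 + 1/3 = 4/3
7 + 1/(4/3) = 7 + 3/4 = 31/4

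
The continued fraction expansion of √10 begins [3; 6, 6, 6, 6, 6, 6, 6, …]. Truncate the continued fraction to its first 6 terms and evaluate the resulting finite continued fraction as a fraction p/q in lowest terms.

Start with 6.
6 + 1/(6/1) = 6 + 1/6 = 37/6
6 + 1/(37/6) = 6 + 6/37 = 228/37
6 + 1/(228/37) = 6 + 37/228 = 1405/228
6 + 1/(1405/228) = 6 + 228/1405 = 8658/1405
3 + 1/(8658/1405) = 3 + 1405/8658 = 27379/8658

27379/8658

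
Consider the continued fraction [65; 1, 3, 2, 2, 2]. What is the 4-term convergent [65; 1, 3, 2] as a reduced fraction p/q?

a_0 = 65: 65/1
a_1 = 1: 66/1
a_2 = 3: 263/4
a_3 = 2: 592/9

592/9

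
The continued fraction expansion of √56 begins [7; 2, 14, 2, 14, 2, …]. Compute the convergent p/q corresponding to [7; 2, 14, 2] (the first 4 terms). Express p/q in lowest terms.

449/60

Start with 2.
14 + 1/(2/1) = 14 + 1/2 = 29/2
2 + 1/(29/2) = 2 + 2/29 = 60/29
7 + 1/(60/29) = 7 + 29/60 = 449/60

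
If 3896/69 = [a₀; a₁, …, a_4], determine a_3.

⌊3896/69⌋ = 56, remainder 32
⌊69/32⌋ = 2, remainder 5
⌊32/5⌋ = 6, remainder 2
⌊5/2⌋ = 2, remainder 1

2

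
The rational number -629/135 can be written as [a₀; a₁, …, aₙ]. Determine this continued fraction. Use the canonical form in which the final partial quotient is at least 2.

[-5; 2, 1, 14, 3]

Apply division with remainder until the remainder is 0:
-629 ÷ 135 → quotient -5, remainder 46
135 ÷ 46 → quotient 2, remainder 43
46 ÷ 43 → quotient 1, remainder 3
43 ÷ 3 → quotient 14, remainder 1
3 ÷ 1 → quotient 3, remainder 0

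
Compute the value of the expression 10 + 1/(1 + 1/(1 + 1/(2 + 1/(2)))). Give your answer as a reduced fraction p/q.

127/12

Start with 2.
2 + 1/(2/1) = 2 + 1/2 = 5/2
1 + 1/(5/2) = 1 + 2/5 = 7/5
1 + 1/(7/5) = 1 + 5/7 = 12/7
10 + 1/(12/7) = 10 + 7/12 = 127/12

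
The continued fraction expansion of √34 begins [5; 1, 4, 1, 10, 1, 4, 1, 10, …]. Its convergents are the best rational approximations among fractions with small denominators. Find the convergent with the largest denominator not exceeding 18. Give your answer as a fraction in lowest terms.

35/6

a_0 = 5: 5/1  (≤ bound)
a_1 = 1: 6/1  (≤ bound)
a_2 = 4: 29/5  (≤ bound)
a_3 = 1: 35/6  (≤ bound)
a_4 = 10: 379/65  (> 18, stop)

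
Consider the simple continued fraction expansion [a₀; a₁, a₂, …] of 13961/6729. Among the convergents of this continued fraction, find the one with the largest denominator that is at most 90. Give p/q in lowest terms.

a_0 = 2: 2/1  (≤ bound)
a_1 = 13: 27/13  (≤ bound)
a_2 = 2: 56/27  (≤ bound)
a_3 = 1: 83/40  (≤ bound)
a_4 = 1: 139/67  (≤ bound)
a_5 = 1: 222/107  (> 90, stop)

139/67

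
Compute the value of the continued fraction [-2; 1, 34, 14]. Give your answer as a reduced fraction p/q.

a_0 = -2: -2/1
a_1 = 1: -1/1
a_2 = 34: -36/35
a_3 = 14: -505/491

-505/491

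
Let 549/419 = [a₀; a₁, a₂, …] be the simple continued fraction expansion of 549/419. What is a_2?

4

⌊549/419⌋ = 1, remainder 130
⌊419/130⌋ = 3, remainder 29
⌊130/29⌋ = 4, remainder 14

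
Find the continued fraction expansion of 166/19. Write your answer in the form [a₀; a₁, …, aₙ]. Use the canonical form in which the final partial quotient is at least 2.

[8; 1, 2, 1, 4]

⌊166/19⌋ = 8, remainder 14
⌊19/14⌋ = 1, remainder 5
⌊14/5⌋ = 2, remainder 4
⌊5/4⌋ = 1, remainder 1
⌊4/1⌋ = 4, remainder 0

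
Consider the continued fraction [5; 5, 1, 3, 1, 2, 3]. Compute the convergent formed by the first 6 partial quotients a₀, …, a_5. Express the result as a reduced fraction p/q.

419/81

Starting at the tail and folding back:
Start with 2.
1 + 1/(2/1) = 1 + 1/2 = 3/2
3 + 1/(3/2) = 3 + 2/3 = 11/3
1 + 1/(11/3) = 1 + 3/11 = 14/11
5 + 1/(14/11) = 5 + 11/14 = 81/14
5 + 1/(81/14) = 5 + 14/81 = 419/81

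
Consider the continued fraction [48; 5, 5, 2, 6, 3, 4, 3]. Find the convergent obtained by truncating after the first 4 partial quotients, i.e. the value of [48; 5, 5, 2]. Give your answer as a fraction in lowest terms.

Use the convergent recurrence hₖ = aₖ·hₖ₋₁ + hₖ₋₂ (and likewise for the denominators kₖ):
a_0 = 48: 48/1
a_1 = 5: 241/5
a_2 = 5: 1253/26
a_3 = 2: 2747/57

2747/57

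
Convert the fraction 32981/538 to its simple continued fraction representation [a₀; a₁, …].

[61; 3, 3, 3, 16]

Apply division with remainder until the remainder is 0:
⌊32981/538⌋ = 61, remainder 163
⌊538/163⌋ = 3, remainder 49
⌊163/49⌋ = 3, remainder 16
⌊49/16⌋ = 3, remainder 1
⌊16/1⌋ = 16, remainder 0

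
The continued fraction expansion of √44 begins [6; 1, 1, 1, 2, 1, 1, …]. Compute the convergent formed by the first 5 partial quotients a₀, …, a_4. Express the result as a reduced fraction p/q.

Starting at the tail and folding back:
Start with 2.
1 + 1/(2/1) = 1 + 1/2 = 3/2
1 + 1/(3/2) = 1 + 2/3 = 5/3
1 + 1/(5/3) = 1 + 3/5 = 8/5
6 + 1/(8/5) = 6 + 5/8 = 53/8

53/8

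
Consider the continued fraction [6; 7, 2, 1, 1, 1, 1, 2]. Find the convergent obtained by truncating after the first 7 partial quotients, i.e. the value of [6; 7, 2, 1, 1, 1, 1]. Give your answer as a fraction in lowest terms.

Start with 1.
1 + 1/(1/1) = 1 + 1/1 = 2/1
1 + 1/(2/1) = 1 + 1/2 = 3/2
1 + 1/(3/2) = 1 + 2/3 = 5/3
2 + 1/(5/3) = 2 + 3/5 = 13/5
7 + 1/(13/5) = 7 + 5/13 = 96/13
6 + 1/(96/13) = 6 + 13/96 = 589/96

589/96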